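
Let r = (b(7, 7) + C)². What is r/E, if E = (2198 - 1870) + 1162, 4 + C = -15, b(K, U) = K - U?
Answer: 361/1490 ≈ 0.24228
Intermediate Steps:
C = -19 (C = -4 - 15 = -19)
E = 1490 (E = 328 + 1162 = 1490)
r = 361 (r = ((7 - 1*7) - 19)² = ((7 - 7) - 19)² = (0 - 19)² = (-19)² = 361)
r/E = 361/1490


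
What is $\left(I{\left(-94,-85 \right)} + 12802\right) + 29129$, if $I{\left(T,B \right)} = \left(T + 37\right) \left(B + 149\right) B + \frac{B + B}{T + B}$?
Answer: $\frac{63010139}{179} \approx 3.5201 \cdot 10^{5}$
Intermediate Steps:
$I{\left(T,B \right)} = \frac{2 B}{B + T} + B \left(37 + T\right) \left(149 + B\right)$ ($I{\left(T,B \right)} = \left(37 + T\right) \left(149 + B\right) B + \frac{2 B}{B + T} = B \left(37 + T\right) \left(149 + B\right) + \frac{2 B}{B + T} = \frac{2 B}{B + T} + B \left(37 + T\right) \left(149 + B\right)$)
$\left(I{\left(-94,-85 \right)} + 12802\right) + 29129 = \left(- \frac{85 \left(2 + 37 \left(-85\right)^{2} + 149 \left(-94\right)^{2} + 5513 \left(-85\right) + 5513 \left(-94\right) - 85 \left(-94\right)^{2} - 94 \left(-85\right)^{2} + 186 \left(-85\right) \left(-94\right)\right)}{-85 - 94} + 12802\right) + 29129 = \left(- \frac{85 \left(2 + 37 \cdot 7225 + 149 \cdot 8836 - 468605 - 518222 - 751060 - 679150 + 1486140\right)}{-179} + 12802\right) + 29129 = \left(\left(-85\right) \left(- \frac{1}{179}\right) \left(2 + 267325 + 1316564 - 468605 - 518222 - 751060 - 679150 + 1486140\right) + 12802\right) + 29129 = \left(\left(-85\right) \left(- \frac{1}{179}\right) 652994 + 12802\right) + 29129 = \left(\frac{55504490}{179} + 12802\right) + 29129 = \frac{57796048}{179} + 29129 = \frac{63010139}{179}$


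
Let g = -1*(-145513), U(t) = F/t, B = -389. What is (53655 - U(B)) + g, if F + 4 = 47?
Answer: 77476395/389 ≈ 1.9917e+5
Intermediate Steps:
F = 43 (F = -4 + 47 = 43)
U(t) = 43/t
g = 145513
(53655 - U(B)) + g = (53655 - 43/(-389)) + 145513 = (53655 - 43*(-1)/389) + 145513 = (53655 - 1*(-43/389)) + 145513 = (53655 + 43/389) + 145513 = 20871838/389 + 145513 = 77476395/389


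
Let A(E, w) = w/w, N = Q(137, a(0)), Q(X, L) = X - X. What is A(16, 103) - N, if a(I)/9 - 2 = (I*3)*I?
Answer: 1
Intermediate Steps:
a(I) = 18 + 27*I² (a(I) = 18 + 9*((I*3)*I) = 18 + 9*((3*I)*I) = 18 + 9*(3*I²) = 18 + 27*I²)
Q(X, L) = 0
N = 0
A(E, w) = 1
A(16, 103) - N = 1 - 1*0 = 1 + 0 = 1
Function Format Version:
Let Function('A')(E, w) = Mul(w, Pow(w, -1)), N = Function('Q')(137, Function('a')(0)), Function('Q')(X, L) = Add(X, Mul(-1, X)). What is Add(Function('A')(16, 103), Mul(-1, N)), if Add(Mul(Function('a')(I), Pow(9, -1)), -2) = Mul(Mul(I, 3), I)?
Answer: 1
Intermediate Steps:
Function('a')(I) = Add(18, Mul(27, Pow(I, 2))) (Function('a')(I) = Add(18, Mul(9, Mul(Mul(I, 3), I))) = Add(18, Mul(9, Mul(Mul(3, I), I))) = Add(18, Mul(9, Mul(3, Pow(I, 2)))) = Add(18, Mul(27, Pow(I, 2))))
Function('Q')(X, L) = 0
N = 0
Function('A')(E, w) = 1
Add(Function('A')(16, 103), Mul(-1, N)) = Add(1, Mul(-1, 0)) = Add(1, 0) = 1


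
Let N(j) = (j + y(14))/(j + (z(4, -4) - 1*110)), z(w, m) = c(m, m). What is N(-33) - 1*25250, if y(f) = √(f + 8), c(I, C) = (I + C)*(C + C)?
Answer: -1994717/79 - √22/79 ≈ -25250.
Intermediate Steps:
c(I, C) = 2*C*(C + I) (c(I, C) = (C + I)*(2*C) = 2*C*(C + I))
z(w, m) = 4*m² (z(w, m) = 2*m*(m + m) = 2*m*(2*m) = 4*m²)
y(f) = √(8 + f)
N(j) = (j + √22)/(-46 + j) (N(j) = (j + √(8 + 14))/(j + (4*(-4)² - 1*110)) = (j + √22)/(j + (4*16 - 110)) = (j + √22)/(j + (64 - 110)) = (j + √22)/(j - 46) = (j + √22)/(-46 + j))
N(-33) - 1*25250 = (-33 + √22)/(-46 - 33) - 1*25250 = (-33 + √22)/(-79) - 25250 = -(-33 + √22)/79 - 25250 = (33/79 - √22/79) - 25250 = -1994717/79 - √22/79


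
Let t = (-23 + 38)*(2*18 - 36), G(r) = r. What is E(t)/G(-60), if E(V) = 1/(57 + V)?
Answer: -1/3420 ≈ -0.00029240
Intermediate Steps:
t = 0 (t = 15*(36 - 36) = 15*0 = 0)
E(t)/G(-60) = 1/((57 + 0)*(-60)) = -1/60/57 = (1/57)*(-1/60) = -1/3420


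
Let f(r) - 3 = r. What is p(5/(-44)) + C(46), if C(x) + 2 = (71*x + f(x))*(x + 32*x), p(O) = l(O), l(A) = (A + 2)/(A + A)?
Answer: 50321597/10 ≈ 5.0322e+6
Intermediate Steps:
f(r) = 3 + r
l(A) = (2 + A)/(2*A) (l(A) = (2 + A)/((2*A)) = (2 + A)*(1/(2*A)) = (2 + A)/(2*A))
p(O) = (2 + O)/(2*O)
C(x) = -2 + 33*x*(3 + 72*x) (C(x) = -2 + (71*x + (3 + x))*(x + 32*x) = -2 + (3 + 72*x)*(33*x) = -2 + 33*x*(3 + 72*x))
p(5/(-44)) + C(46) = (2 + 5/(-44))/(2*((5/(-44)))) + (-2 + 99*46 + 2376*46**2) = (2 + 5*(-1/44))/(2*((5*(-1/44)))) + (-2 + 4554 + 2376*2116) = (2 - 5/44)/(2*(-5/44)) + (-2 + 4554 + 5027616) = (1/2)*(-44/5)*(83/44) + 5032168 = -83/10 + 5032168 = 50321597/10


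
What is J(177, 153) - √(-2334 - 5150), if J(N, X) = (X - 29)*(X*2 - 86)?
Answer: 27280 - 2*I*√1871 ≈ 27280.0 - 86.51*I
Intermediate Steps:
J(N, X) = (-86 + 2*X)*(-29 + X) (J(N, X) = (-29 + X)*(2*X - 86) = (-29 + X)*(-86 + 2*X) = (-86 + 2*X)*(-29 + X))
J(177, 153) - √(-2334 - 5150) = (2494 - 144*153 + 2*153²) - √(-2334 - 5150) = (2494 - 22032 + 2*23409) - √(-7484) = (2494 - 22032 + 46818) - 2*I*√1871 = 27280 - 2*I*√1871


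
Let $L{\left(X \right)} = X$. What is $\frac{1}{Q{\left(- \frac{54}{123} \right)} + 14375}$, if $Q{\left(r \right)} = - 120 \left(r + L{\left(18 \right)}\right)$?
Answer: $\frac{41}{502975} \approx 8.1515 \cdot 10^{-5}$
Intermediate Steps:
$Q{\left(r \right)} = -2160 - 120 r$ ($Q{\left(r \right)} = - 120 \left(r + 18\right) = - 120 \left(18 + r\right) = -2160 - 120 r$)
$\frac{1}{Q{\left(- \frac{54}{123} \right)} + 14375} = \frac{1}{\left(-2160 - 120 \left(- \frac{54}{123}\right)\right) + 14375} = \frac{1}{\left(-2160 - 120 \left(\left(-54\right) \frac{1}{123}\right)\right) + 14375} = \frac{1}{\left(-2160 - - \frac{2160}{41}\right) + 14375} = \frac{1}{\left(-2160 + \frac{2160}{41}\right) + 14375} = \frac{1}{- \frac{86400}{41} + 14375} = \frac{1}{\frac{502975}{41}} = \frac{41}{502975}$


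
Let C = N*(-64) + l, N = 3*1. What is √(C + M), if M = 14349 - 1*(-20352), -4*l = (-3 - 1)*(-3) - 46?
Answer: √138070/2 ≈ 185.79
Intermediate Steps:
N = 3
l = 17/2 (l = -((-3 - 1)*(-3) - 46)/4 = -(-4*(-3) - 46)/4 = -(12 - 46)/4 = -¼*(-34) = 17/2 ≈ 8.5000)
C = -367/2 (C = 3*(-64) + 17/2 = -192 + 17/2 = -367/2 ≈ -183.50)
M = 34701 (M = 14349 + 20352 = 34701)
√(C + M) = √(-367/2 + 34701) = √(69035/2) = √138070/2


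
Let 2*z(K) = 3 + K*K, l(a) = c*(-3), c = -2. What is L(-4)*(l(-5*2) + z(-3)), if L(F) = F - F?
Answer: 0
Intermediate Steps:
l(a) = 6 (l(a) = -2*(-3) = 6)
L(F) = 0
z(K) = 3/2 + K**2/2 (z(K) = (3 + K*K)/2 = (3 + K**2)/2 = 3/2 + K**2/2)
L(-4)*(l(-5*2) + z(-3)) = 0*(6 + (3/2 + (1/2)*(-3)**2)) = 0*(6 + (3/2 + (1/2)*9)) = 0*(6 + (3/2 + 9/2)) = 0*(6 + 6) = 0*12 = 0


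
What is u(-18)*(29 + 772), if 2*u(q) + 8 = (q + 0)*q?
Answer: 126558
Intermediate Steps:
u(q) = -4 + q²/2 (u(q) = -4 + ((q + 0)*q)/2 = -4 + (q*q)/2 = -4 + q²/2)
u(-18)*(29 + 772) = (-4 + (½)*(-18)²)*(29 + 772) = (-4 + (½)*324)*801 = (-4 + 162)*801 = 158*801 = 126558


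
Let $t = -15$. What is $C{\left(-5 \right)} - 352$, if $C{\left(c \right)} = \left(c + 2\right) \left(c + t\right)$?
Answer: $-292$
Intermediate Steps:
$C{\left(c \right)} = \left(-15 + c\right) \left(2 + c\right)$ ($C{\left(c \right)} = \left(c + 2\right) \left(c - 15\right) = \left(2 + c\right) \left(-15 + c\right) = \left(-15 + c\right) \left(2 + c\right)$)
$C{\left(-5 \right)} - 352 = \left(-30 + \left(-5\right)^{2} - -65\right) - 352 = \left(-30 + 25 + 65\right) - 352 = 60 - 352 = -292$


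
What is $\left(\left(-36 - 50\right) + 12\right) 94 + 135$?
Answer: $-6821$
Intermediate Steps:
$\left(\left(-36 - 50\right) + 12\right) 94 + 135 = \left(-86 + 12\right) 94 + 135 = \left(-74\right) 94 + 135 = -6956 + 135 = -6821$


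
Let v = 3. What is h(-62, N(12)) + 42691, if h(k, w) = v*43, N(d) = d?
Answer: 42820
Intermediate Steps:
h(k, w) = 129 (h(k, w) = 3*43 = 129)
h(-62, N(12)) + 42691 = 129 + 42691 = 42820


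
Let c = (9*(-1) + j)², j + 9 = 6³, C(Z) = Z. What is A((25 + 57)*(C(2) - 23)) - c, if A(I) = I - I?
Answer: -39204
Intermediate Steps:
j = 207 (j = -9 + 6³ = -9 + 216 = 207)
A(I) = 0
c = 39204 (c = (9*(-1) + 207)² = (-9 + 207)² = 198² = 39204)
A((25 + 57)*(C(2) - 23)) - c = 0 - 1*39204 = 0 - 39204 = -39204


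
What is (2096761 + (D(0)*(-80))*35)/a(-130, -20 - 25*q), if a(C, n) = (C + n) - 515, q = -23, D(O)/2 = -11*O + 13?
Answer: -2023961/90 ≈ -22488.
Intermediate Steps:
D(O) = 26 - 22*O (D(O) = 2*(-11*O + 13) = 2*(13 - 11*O) = 26 - 22*O)
a(C, n) = -515 + C + n
(2096761 + (D(0)*(-80))*35)/a(-130, -20 - 25*q) = (2096761 + ((26 - 22*0)*(-80))*35)/(-515 - 130 + (-20 - 25*(-23))) = (2096761 + ((26 + 0)*(-80))*35)/(-515 - 130 + (-20 + 575)) = (2096761 + (26*(-80))*35)/(-515 - 130 + 555) = (2096761 - 2080*35)/(-90) = (2096761 - 72800)*(-1/90) = 2023961*(-1/90) = -2023961/90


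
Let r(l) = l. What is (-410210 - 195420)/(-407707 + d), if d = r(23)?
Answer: 302815/203842 ≈ 1.4855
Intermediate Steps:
d = 23
(-410210 - 195420)/(-407707 + d) = (-410210 - 195420)/(-407707 + 23) = -605630/(-407684) = -605630*(-1/407684) = 302815/203842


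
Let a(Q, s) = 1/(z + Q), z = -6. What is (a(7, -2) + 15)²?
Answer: 256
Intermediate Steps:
a(Q, s) = 1/(-6 + Q)
(a(7, -2) + 15)² = (1/(-6 + 7) + 15)² = (1/1 + 15)² = (1 + 15)² = 16² = 256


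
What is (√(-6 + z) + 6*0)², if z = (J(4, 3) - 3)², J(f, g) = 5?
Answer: -2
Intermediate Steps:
z = 4 (z = (5 - 3)² = 2² = 4)
(√(-6 + z) + 6*0)² = (√(-6 + 4) + 6*0)² = (√(-2) + 0)² = (I*√2 + 0)² = (I*√2)² = -2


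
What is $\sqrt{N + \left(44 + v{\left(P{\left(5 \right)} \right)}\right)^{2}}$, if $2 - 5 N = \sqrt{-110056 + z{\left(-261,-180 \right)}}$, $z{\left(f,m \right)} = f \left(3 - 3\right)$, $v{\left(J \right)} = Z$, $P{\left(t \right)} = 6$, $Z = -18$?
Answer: $\frac{\sqrt{16910 - 10 i \sqrt{27514}}}{5} \approx 26.039 - 1.274 i$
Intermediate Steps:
$v{\left(J \right)} = -18$
$z{\left(f,m \right)} = 0$ ($z{\left(f,m \right)} = f 0 = 0$)
$N = \frac{2}{5} - \frac{2 i \sqrt{27514}}{5}$ ($N = \frac{2}{5} - \frac{\sqrt{-110056 + 0}}{5} = \frac{2}{5} - \frac{\sqrt{-110056}}{5} = \frac{2}{5} - \frac{2 i \sqrt{27514}}{5} \approx 0.4 - 66.349 i$)
$\sqrt{N + \left(44 + v{\left(P{\left(5 \right)} \right)}\right)^{2}} = \sqrt{\left(\frac{2}{5} - \frac{2 i \sqrt{27514}}{5}\right) + \left(44 - 18\right)^{2}} = \sqrt{\left(\frac{2}{5} - \frac{2 i \sqrt{27514}}{5}\right) + 26^{2}} = \sqrt{\left(\frac{2}{5} - \frac{2 i \sqrt{27514}}{5}\right) + 676} = \sqrt{\frac{3382}{5} - \frac{2 i \sqrt{27514}}{5}}$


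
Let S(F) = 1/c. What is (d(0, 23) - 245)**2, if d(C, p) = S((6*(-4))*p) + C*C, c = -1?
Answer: 60516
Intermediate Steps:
S(F) = -1 (S(F) = 1/(-1) = -1)
d(C, p) = -1 + C**2 (d(C, p) = -1 + C*C = -1 + C**2)
(d(0, 23) - 245)**2 = ((-1 + 0**2) - 245)**2 = ((-1 + 0) - 245)**2 = (-1 - 245)**2 = (-246)**2 = 60516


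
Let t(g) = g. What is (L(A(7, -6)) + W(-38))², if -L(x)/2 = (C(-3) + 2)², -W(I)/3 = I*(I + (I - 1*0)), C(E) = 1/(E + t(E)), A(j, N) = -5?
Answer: 24358781329/324 ≈ 7.5181e+7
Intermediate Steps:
C(E) = 1/(2*E) (C(E) = 1/(E + E) = 1/(2*E))
W(I) = -6*I² (W(I) = -3*I*(I + (I - 1*0)) = -3*I*(I + (I + 0)) = -3*I*(I + I) = -3*I*2*I = -6*I²)
L(x) = -121/18 (L(x) = -2*((½)/(-3) + 2)² = -2*((½)*(-⅓) + 2)² = -2*(-⅙ + 2)² = -2*(11/6)² = -2*121/36 = -121/18)
(L(A(7, -6)) + W(-38))² = (-121/18 - 6*(-38)²)² = (-121/18 - 6*1444)² = (-121/18 - 8664)² = (-156073/18)² = 24358781329/324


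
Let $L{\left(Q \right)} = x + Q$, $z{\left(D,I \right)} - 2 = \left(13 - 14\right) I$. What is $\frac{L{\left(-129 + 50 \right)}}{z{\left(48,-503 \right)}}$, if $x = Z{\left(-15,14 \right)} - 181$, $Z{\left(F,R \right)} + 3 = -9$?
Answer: $- \frac{272}{505} \approx -0.53861$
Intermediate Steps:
$Z{\left(F,R \right)} = -12$ ($Z{\left(F,R \right)} = -3 - 9 = -12$)
$x = -193$ ($x = -12 - 181 = -193$)
$z{\left(D,I \right)} = 2 - I$ ($z{\left(D,I \right)} = 2 + \left(13 - 14\right) I = 2 - I$)
$L{\left(Q \right)} = -193 + Q$
$\frac{L{\left(-129 + 50 \right)}}{z{\left(48,-503 \right)}} = \frac{-193 + \left(-129 + 50\right)}{2 - -503} = \frac{-193 - 79}{2 + 503} = - \frac{272}{505}$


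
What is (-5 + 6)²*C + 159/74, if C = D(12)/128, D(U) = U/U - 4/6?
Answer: 30565/14208 ≈ 2.1513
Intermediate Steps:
D(U) = ⅓ (D(U) = 1 - 4*⅙ = 1 - ⅔ = ⅓)
C = 1/384 (C = (⅓)/128 = (⅓)*(1/128) = 1/384 ≈ 0.0026042)
(-5 + 6)²*C + 159/74 = (-5 + 6)²*(1/384) + 159/74 = 1²*(1/384) + 159*(1/74) = 1*(1/384) + 159/74 = 1/384 + 159/74 = 30565/14208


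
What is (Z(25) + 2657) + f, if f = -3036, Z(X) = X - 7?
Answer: -361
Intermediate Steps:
Z(X) = -7 + X
(Z(25) + 2657) + f = ((-7 + 25) + 2657) - 3036 = (18 + 2657) - 3036 = 2675 - 3036 = -361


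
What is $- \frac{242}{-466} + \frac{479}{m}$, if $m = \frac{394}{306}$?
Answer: $\frac{17099708}{45901} \approx 372.53$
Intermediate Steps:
$m = \frac{197}{153}$ ($m = 394 \cdot \frac{1}{306} = \frac{197}{153} \approx 1.2876$)
$- \frac{242}{-466} + \frac{479}{m} = - \frac{242}{-466} + \frac{479}{\frac{197}{153}} = \left(-242\right) \left(- \frac{1}{466}\right) + 479 \cdot \frac{153}{197} = \frac{121}{233} + \frac{73287}{197} = \frac{17099708}{45901}$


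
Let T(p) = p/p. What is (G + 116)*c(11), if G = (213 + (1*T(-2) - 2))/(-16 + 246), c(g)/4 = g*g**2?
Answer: 71586504/115 ≈ 6.2249e+5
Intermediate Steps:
T(p) = 1
c(g) = 4*g**3 (c(g) = 4*(g*g**2) = 4*g**3)
G = 106/115 (G = (213 + (1*1 - 2))/(-16 + 246) = (213 + (1 - 2))/230 = (213 - 1)*(1/230) = 212*(1/230) = 106/115 ≈ 0.92174)
(G + 116)*c(11) = (106/115 + 116)*(4*11**3) = 13446*(4*1331)/115 = (13446/115)*5324 = 71586504/115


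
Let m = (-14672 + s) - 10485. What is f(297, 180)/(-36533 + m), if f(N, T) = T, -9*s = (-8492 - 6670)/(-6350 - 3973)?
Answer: -1393605/477620666 ≈ -0.0029178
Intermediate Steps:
s = -5054/30969 (s = -(-8492 - 6670)/(9*(-6350 - 3973)) = -(-5054)/(3*(-10323)) = -(-5054)*(-1)/(3*10323) = -1/9*5054/3441 = -5054/30969 ≈ -0.16320)
m = -779092187/30969 (m = (-14672 - 5054/30969) - 10485 = -454382222/30969 - 10485 = -779092187/30969 ≈ -25157.)
f(297, 180)/(-36533 + m) = 180/(-36533 - 779092187/30969) = 180/(-1910482664/30969) = 180*(-30969/1910482664) = -1393605/477620666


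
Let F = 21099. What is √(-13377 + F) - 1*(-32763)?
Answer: 32763 + 3*√858 ≈ 32851.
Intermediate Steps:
√(-13377 + F) - 1*(-32763) = √(-13377 + 21099) - 1*(-32763) = √7722 + 32763 = 3*√858 + 32763 = 32763 + 3*√858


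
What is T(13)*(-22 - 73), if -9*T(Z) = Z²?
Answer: 16055/9 ≈ 1783.9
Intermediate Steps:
T(Z) = -Z²/9
T(13)*(-22 - 73) = (-⅑*13²)*(-22 - 73) = -⅑*169*(-95) = -169/9*(-95) = 16055/9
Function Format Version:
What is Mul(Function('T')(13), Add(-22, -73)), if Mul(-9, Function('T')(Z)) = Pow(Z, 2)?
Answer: Rational(16055, 9) ≈ 1783.9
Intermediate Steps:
Function('T')(Z) = Mul(Rational(-1, 9), Pow(Z, 2))
Mul(Function('T')(13), Add(-22, -73)) = Mul(Mul(Rational(-1, 9), Pow(13, 2)), Add(-22, -73)) = Mul(Mul(Rational(-1, 9), 169), -95) = Mul(Rational(-169, 9), -95) = Rational(16055, 9)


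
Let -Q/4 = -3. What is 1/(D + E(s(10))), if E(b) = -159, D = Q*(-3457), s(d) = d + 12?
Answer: -1/41643 ≈ -2.4014e-5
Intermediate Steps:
Q = 12 (Q = -4*(-3) = 12)
s(d) = 12 + d
D = -41484 (D = 12*(-3457) = -41484)
1/(D + E(s(10))) = 1/(-41484 - 159) = 1/(-41643) = -1/41643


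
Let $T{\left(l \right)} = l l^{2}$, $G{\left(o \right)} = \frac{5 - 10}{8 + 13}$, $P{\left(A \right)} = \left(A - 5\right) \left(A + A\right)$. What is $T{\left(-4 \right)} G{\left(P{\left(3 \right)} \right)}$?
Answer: $\frac{320}{21} \approx 15.238$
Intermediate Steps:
$P{\left(A \right)} = 2 A \left(-5 + A\right)$ ($P{\left(A \right)} = \left(-5 + A\right) 2 A = 2 A \left(-5 + A\right)$)
$G{\left(o \right)} = - \frac{5}{21}$
$T{\left(l \right)} = l^{3}$
$T{\left(-4 \right)} G{\left(P{\left(3 \right)} \right)} = \left(-4\right)^{3} \left(- \frac{5}{21}\right) = \left(-64\right) \left(- \frac{5}{21}\right) = \frac{320}{21}$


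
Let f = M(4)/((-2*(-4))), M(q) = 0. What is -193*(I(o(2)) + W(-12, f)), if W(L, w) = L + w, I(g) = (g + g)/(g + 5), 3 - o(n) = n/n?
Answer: 15440/7 ≈ 2205.7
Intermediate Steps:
f = 0 (f = 0/((-2*(-4))) = 0/8 = 0*(⅛) = 0)
o(n) = 2 (o(n) = 3 - n/n = 3 - 1*1 = 3 - 1 = 2)
I(g) = 2*g/(5 + g) (I(g) = (2*g)/(5 + g) = 2*g/(5 + g))
-193*(I(o(2)) + W(-12, f)) = -193*(2*2/(5 + 2) + (-12 + 0)) = -193*(2*2/7 - 12) = -193*(2*2*(⅐) - 12) = -193*(4/7 - 12) = -193*(-80/7) = 15440/7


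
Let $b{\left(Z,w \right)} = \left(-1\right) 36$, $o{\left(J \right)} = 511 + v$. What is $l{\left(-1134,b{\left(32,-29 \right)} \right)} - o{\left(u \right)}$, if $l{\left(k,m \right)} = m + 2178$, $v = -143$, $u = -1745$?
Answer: $1774$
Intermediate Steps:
$o{\left(J \right)} = 368$ ($o{\left(J \right)} = 511 - 143 = 368$)
$b{\left(Z,w \right)} = -36$
$l{\left(k,m \right)} = 2178 + m$
$l{\left(-1134,b{\left(32,-29 \right)} \right)} - o{\left(u \right)} = \left(2178 - 36\right) - 368 = 2142 - 368 = 1774$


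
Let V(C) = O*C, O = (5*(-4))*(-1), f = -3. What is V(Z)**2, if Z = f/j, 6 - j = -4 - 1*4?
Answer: 900/49 ≈ 18.367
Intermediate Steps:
j = 14 (j = 6 - (-4 - 1*4) = 6 - (-4 - 4) = 6 - 1*(-8) = 6 + 8 = 14)
Z = -3/14 ≈ -0.21429
O = 20 (O = -20*(-1) = 20)
V(C) = 20*C
V(Z)**2 = (20*(-3/14))**2 = (-30/7)**2 = 900/49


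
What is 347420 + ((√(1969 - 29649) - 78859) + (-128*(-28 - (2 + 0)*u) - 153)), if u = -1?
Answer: 271736 + 4*I*√1730 ≈ 2.7174e+5 + 166.37*I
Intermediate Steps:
347420 + ((√(1969 - 29649) - 78859) + (-128*(-28 - (2 + 0)*u) - 153)) = 347420 + ((√(1969 - 29649) - 78859) + (-128*(-28 - (2 + 0)*(-1)) - 153)) = 347420 + ((√(-27680) - 78859) + (-128*(-28 - 2*(-1)) - 153)) = 347420 + ((4*I*√1730 - 78859) + (-128*(-28 - 1*(-2)) - 153)) = 347420 + ((-78859 + 4*I*√1730) + (-128*(-28 + 2) - 153)) = 347420 + ((-78859 + 4*I*√1730) + (-128*(-26) - 153)) = 347420 + ((-78859 + 4*I*√1730) + (3328 - 153)) = 347420 + ((-78859 + 4*I*√1730) + 3175) = 347420 + (-75684 + 4*I*√1730) = 271736 + 4*I*√1730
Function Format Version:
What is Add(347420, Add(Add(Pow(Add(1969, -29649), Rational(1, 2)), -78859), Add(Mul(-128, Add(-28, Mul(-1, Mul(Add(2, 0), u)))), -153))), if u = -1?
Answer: Add(271736, Mul(4, I, Pow(1730, Rational(1, 2)))) ≈ Add(2.7174e+5, Mul(166.37, I))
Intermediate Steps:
Add(347420, Add(Add(Pow(Add(1969, -29649), Rational(1, 2)), -78859), Add(Mul(-128, Add(-28, Mul(-1, Mul(Add(2, 0), u)))), -153))) = Add(347420, Add(Add(Pow(Add(1969, -29649), Rational(1, 2)), -78859), Add(Mul(-128, Add(-28, Mul(-1, Mul(Add(2, 0), -1)))), -153))) = Add(347420, Add(Add(Pow(-27680, Rational(1, 2)), -78859), Add(Mul(-128, Add(-28, Mul(-1, Mul(2, -1)))), -153))) = Add(347420, Add(Add(Mul(4, I, Pow(1730, Rational(1, 2))), -78859), Add(Mul(-128, Add(-28, Mul(-1, -2))), -153))) = Add(347420, Add(Add(-78859, Mul(4, I, Pow(1730, Rational(1, 2)))), Add(Mul(-128, Add(-28, 2)), -153))) = Add(347420, Add(Add(-78859, Mul(4, I, Pow(1730, Rational(1, 2)))), Add(Mul(-128, -26), -153))) = Add(347420, Add(Add(-78859, Mul(4, I, Pow(1730, Rational(1, 2)))), Add(3328, -153))) = Add(347420, Add(Add(-78859, Mul(4, I, Pow(1730, Rational(1, 2)))), 3175)) = Add(347420, Add(-75684, Mul(4, I, Pow(1730, Rational(1, 2))))) = Add(271736, Mul(4, I, Pow(1730, Rational(1, 2))))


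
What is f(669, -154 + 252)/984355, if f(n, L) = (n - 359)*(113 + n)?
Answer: 48484/196871 ≈ 0.24627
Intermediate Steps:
f(n, L) = (-359 + n)*(113 + n)
f(669, -154 + 252)/984355 = (-40567 + 669² - 246*669)/984355 = (-40567 + 447561 - 164574)*(1/984355) = 242420*(1/984355) = 48484/196871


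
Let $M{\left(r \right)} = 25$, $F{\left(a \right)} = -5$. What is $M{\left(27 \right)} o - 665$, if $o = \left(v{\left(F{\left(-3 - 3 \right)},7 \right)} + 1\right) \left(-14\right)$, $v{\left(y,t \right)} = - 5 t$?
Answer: $11235$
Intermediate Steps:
$o = 476$ ($o = \left(\left(-5\right) 7 + 1\right) \left(-14\right) = \left(-35 + 1\right) \left(-14\right) = \left(-34\right) \left(-14\right) = 476$)
$M{\left(27 \right)} o - 665 = 25 \cdot 476 - 665 = 11900 - 665 = 11235$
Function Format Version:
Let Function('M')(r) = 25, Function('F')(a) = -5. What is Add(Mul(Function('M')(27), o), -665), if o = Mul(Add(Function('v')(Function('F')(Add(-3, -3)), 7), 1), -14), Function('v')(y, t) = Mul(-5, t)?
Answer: 11235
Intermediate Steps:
o = 476 (o = Mul(Add(Mul(-5, 7), 1), -14) = Mul(Add(-35, 1), -14) = Mul(-34, -14) = 476)
Add(Mul(Function('M')(27), o), -665) = Add(Mul(25, 476), -665) = Add(11900, -665) = 11235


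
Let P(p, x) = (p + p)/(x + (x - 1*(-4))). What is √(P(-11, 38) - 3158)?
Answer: I*√1263310/20 ≈ 56.199*I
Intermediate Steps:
P(p, x) = 2*p/(4 + 2*x) (P(p, x) = (2*p)/(x + (x + 4)) = (2*p)/(x + (4 + x)) = (2*p)/(4 + 2*x) = 2*p/(4 + 2*x))
√(P(-11, 38) - 3158) = √(-11/(2 + 38) - 3158) = √(-11/40 - 3158) = √(-126331/40) = I*√1263310/20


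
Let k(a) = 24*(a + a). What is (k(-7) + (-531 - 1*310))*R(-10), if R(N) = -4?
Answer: 4708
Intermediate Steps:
k(a) = 48*a (k(a) = 24*(2*a) = 48*a)
(k(-7) + (-531 - 1*310))*R(-10) = (48*(-7) + (-531 - 1*310))*(-4) = (-336 + (-531 - 310))*(-4) = (-336 - 841)*(-4) = -1177*(-4) = 4708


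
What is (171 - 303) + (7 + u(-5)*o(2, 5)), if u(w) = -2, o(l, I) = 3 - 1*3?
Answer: -125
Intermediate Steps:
o(l, I) = 0 (o(l, I) = 3 - 3 = 0)
(171 - 303) + (7 + u(-5)*o(2, 5)) = (171 - 303) + (7 - 2*0) = -132 + (7 + 0) = -132 + 7 = -125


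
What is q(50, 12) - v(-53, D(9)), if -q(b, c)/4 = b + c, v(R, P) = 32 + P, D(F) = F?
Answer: -289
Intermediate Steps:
q(b, c) = -4*b - 4*c (q(b, c) = -4*(b + c) = -4*b - 4*c)
q(50, 12) - v(-53, D(9)) = (-4*50 - 4*12) - (32 + 9) = (-200 - 48) - 1*41 = -248 - 41 = -289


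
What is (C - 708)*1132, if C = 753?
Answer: 50940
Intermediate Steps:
(C - 708)*1132 = (753 - 708)*1132 = 45*1132 = 50940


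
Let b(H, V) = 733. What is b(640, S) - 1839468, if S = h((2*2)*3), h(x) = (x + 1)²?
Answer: -1838735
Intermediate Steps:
h(x) = (1 + x)²
S = 169 (S = (1 + (2*2)*3)² = (1 + 4*3)² = (1 + 12)² = 13² = 169)
b(640, S) - 1839468 = 733 - 1839468 = -1838735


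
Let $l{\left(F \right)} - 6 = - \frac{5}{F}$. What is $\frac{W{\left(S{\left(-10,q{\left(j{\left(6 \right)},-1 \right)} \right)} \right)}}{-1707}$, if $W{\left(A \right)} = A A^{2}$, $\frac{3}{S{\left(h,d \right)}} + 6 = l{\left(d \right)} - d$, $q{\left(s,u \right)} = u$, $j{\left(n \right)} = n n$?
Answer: $- \frac{1}{13656} \approx -7.3228 \cdot 10^{-5}$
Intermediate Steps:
$j{\left(n \right)} = n^{2}$
$l{\left(F \right)} = 6 - \frac{5}{F}$
$S{\left(h,d \right)} = \frac{3}{- d - \frac{5}{d}}$ ($S{\left(h,d \right)} = \frac{3}{-6 - \left(-6 + d + \frac{5}{d}\right)} = \frac{3}{- d - \frac{5}{d}}$)
$W{\left(A \right)} = A^{3}$
$\frac{W{\left(S{\left(-10,q{\left(j{\left(6 \right)},-1 \right)} \right)} \right)}}{-1707} = \frac{\left(\left(-3\right) \left(-1\right) \frac{1}{5 + \left(-1\right)^{2}}\right)^{3}}{-1707} = \left(\left(-3\right) \left(-1\right) \frac{1}{5 + 1}\right)^{3} \left(- \frac{1}{1707}\right) = \left(\left(-3\right) \left(-1\right) \frac{1}{6}\right)^{3} \left(- \frac{1}{1707}\right) = \left(\frac{1}{2}\right)^{3} \left(- \frac{1}{1707}\right) = \frac{1}{8} \left(- \frac{1}{1707}\right) = - \frac{1}{13656}$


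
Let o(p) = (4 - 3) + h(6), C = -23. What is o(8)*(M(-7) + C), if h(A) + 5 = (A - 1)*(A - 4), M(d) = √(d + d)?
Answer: -138 + 6*I*√14 ≈ -138.0 + 22.45*I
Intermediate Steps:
M(d) = √2*√d (M(d) = √(2*d) = √2*√d)
h(A) = -5 + (-1 + A)*(-4 + A) (h(A) = -5 + (A - 1)*(A - 4) = -5 + (-1 + A)*(-4 + A))
o(p) = 6 (o(p) = (4 - 3) + (-1 + 6² - 5*6) = 1 + (-1 + 36 - 30) = 1 + 5 = 6)
o(8)*(M(-7) + C) = 6*(√2*√(-7) - 23) = 6*(√2*(I*√7) - 23) = 6*(I*√14 - 23) = 6*(-23 + I*√14) = -138 + 6*I*√14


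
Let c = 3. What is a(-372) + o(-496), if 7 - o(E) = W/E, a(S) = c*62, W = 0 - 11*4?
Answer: 23921/124 ≈ 192.91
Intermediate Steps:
W = -44 (W = 0 - 44 = -44)
a(S) = 186 (a(S) = 3*62 = 186)
o(E) = 7 + 44/E (o(E) = 7 - (-44)/E = 7 + 44/E)
a(-372) + o(-496) = 186 + (7 + 44/(-496)) = 186 + (7 + 44*(-1/496)) = 186 + (7 - 11/124) = 186 + 857/124 = 23921/124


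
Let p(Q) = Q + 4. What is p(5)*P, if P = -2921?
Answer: -26289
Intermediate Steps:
p(Q) = 4 + Q
p(5)*P = (4 + 5)*(-2921) = 9*(-2921) = -26289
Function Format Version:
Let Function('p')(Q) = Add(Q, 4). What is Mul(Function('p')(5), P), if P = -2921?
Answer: -26289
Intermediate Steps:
Function('p')(Q) = Add(4, Q)
Mul(Function('p')(5), P) = Mul(Add(4, 5), -2921) = Mul(9, -2921) = -26289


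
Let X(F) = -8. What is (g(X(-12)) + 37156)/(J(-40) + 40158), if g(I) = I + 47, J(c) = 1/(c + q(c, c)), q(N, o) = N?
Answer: 2975600/3212639 ≈ 0.92622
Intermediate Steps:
J(c) = 1/(2*c) (J(c) = 1/(c + c) = 1/(2*c))
g(I) = 47 + I
(g(X(-12)) + 37156)/(J(-40) + 40158) = ((47 - 8) + 37156)/((1/2)/(-40) + 40158) = (39 + 37156)/((1/2)*(-1/40) + 40158) = 37195/(-1/80 + 40158) = 37195/(3212639/80) = 37195*(80/3212639) = 2975600/3212639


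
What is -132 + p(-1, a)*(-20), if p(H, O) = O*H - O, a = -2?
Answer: -212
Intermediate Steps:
p(H, O) = -O + H*O (p(H, O) = H*O - O = -O + H*O)
-132 + p(-1, a)*(-20) = -132 - 2*(-1 - 1)*(-20) = -132 - 2*(-2)*(-20) = -132 + 4*(-20) = -132 - 80 = -212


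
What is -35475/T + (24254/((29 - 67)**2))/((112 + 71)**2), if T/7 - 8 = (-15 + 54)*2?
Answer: -4986888268/84626703 ≈ -58.928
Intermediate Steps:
T = 602 (T = 56 + 7*((-15 + 54)*2) = 56 + 7*(39*2) = 56 + 7*78 = 56 + 546 = 602)
-35475/T + (24254/((29 - 67)**2))/((112 + 71)**2) = -35475/602 + (24254/((29 - 67)**2))/((112 + 71)**2) = -35475*1/602 + (24254/((-38)**2))/(183**2) = -825/14 + (24254/1444)/33489 = -825/14 + (24254*(1/1444))*(1/33489) = -825/14 + (12127/722)*(1/33489) = -825/14 + 12127/24179058 = -4986888268/84626703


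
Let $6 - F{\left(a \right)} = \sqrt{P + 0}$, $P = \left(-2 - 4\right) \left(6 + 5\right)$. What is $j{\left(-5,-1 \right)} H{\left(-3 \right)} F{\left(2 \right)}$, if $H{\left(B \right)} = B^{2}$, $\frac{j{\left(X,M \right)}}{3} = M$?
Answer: $-162 + 27 i \sqrt{66} \approx -162.0 + 219.35 i$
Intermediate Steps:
$P = -66$ ($P = \left(-6\right) 11 = -66$)
$j{\left(X,M \right)} = 3 M$
$F{\left(a \right)} = 6 - i \sqrt{66}$ ($F{\left(a \right)} = 6 - \sqrt{-66 + 0} = 6 - \sqrt{-66} = 6 - i \sqrt{66}$)
$j{\left(-5,-1 \right)} H{\left(-3 \right)} F{\left(2 \right)} = 3 \left(-1\right) \left(-3\right)^{2} \left(6 - i \sqrt{66}\right) = - 3 \cdot 9 \left(6 - i \sqrt{66}\right) = - 3 \left(54 - 9 i \sqrt{66}\right) = -162 + 27 i \sqrt{66}$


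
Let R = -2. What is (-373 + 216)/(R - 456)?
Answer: 157/458 ≈ 0.34279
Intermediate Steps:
(-373 + 216)/(R - 456) = (-373 + 216)/(-2 - 456) = -157/(-458) = -157*(-1/458) = 157/458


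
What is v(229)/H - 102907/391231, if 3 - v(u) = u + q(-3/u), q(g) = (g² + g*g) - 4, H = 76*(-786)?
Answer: -13242224628163/51065680183919 ≈ -0.25932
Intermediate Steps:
H = -59736
q(g) = -4 + 2*g² (q(g) = (g² + g²) - 4 = 2*g² - 4 = -4 + 2*g²)
v(u) = 7 - u - 18/u² (v(u) = 3 - (u + (-4 + 2*(-3/u)²)) = 3 - (u + (-4 + 2*(9/u²))) = 3 - (u + (-4 + 18/u²)) = 3 - (-4 + u + 18/u²) = 3 + (4 - u - 18/u²) = 7 - u - 18/u²)
v(229)/H - 102907/391231 = (7 - 1*229 - 18/229²)/(-59736) - 102907/391231 = (7 - 229 - 18*1/52441)*(-1/59736) - 102907*1/391231 = (7 - 229 - 18/52441)*(-1/59736) - 102907/391231 = -11641920/52441*(-1/59736) - 102907/391231 = 485080/130525649 - 102907/391231 = -13242224628163/51065680183919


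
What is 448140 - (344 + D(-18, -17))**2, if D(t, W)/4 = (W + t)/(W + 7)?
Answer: 319976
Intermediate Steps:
D(t, W) = 4*(W + t)/(7 + W) (D(t, W) = 4*((W + t)/(W + 7)) = 4*((W + t)/(7 + W)) = 4*(W + t)/(7 + W))
448140 - (344 + D(-18, -17))**2 = 448140 - (344 + 4*(-17 - 18)/(7 - 17))**2 = 448140 - (344 + 4*(-35)/(-10))**2 = 448140 - (344 + 4*(-1/10)*(-35))**2 = 448140 - (344 + 14)**2 = 448140 - 1*358**2 = 448140 - 1*128164 = 448140 - 128164 = 319976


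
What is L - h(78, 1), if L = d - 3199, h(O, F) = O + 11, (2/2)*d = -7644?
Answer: -10932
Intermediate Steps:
d = -7644
h(O, F) = 11 + O
L = -10843 (L = -7644 - 3199 = -10843)
L - h(78, 1) = -10843 - (11 + 78) = -10843 - 1*89 = -10843 - 89 = -10932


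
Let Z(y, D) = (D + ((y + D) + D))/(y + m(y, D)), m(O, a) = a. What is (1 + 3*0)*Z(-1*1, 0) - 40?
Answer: -39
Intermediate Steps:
Z(y, D) = (y + 3*D)/(D + y) (Z(y, D) = (D + ((y + D) + D))/(y + D) = (D + ((D + y) + D))/(D + y) = (D + (y + 2*D))/(D + y) = (y + 3*D)/(D + y))
(1 + 3*0)*Z(-1*1, 0) - 40 = (1 + 3*0)*((-1*1 + 3*0)/(0 - 1*1)) - 40 = (1 + 0)*((-1 + 0)/(0 - 1)) - 40 = 1*(-1/(-1)) - 40 = 1*(-1*(-1)) - 40 = 1*1 - 40 = 1 - 40 = -39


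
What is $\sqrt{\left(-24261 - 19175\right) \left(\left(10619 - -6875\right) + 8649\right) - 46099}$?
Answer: $i \sqrt{1135593447} \approx 33699.0 i$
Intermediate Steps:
$\sqrt{\left(-24261 - 19175\right) \left(\left(10619 - -6875\right) + 8649\right) - 46099} = \sqrt{- 43436 \left(\left(10619 + 6875\right) + 8649\right) - 46099} = \sqrt{- 43436 \left(17494 + 8649\right) - 46099} = \sqrt{\left(-43436\right) 26143 - 46099} = \sqrt{-1135547348 - 46099} = \sqrt{-1135593447} = i \sqrt{1135593447}$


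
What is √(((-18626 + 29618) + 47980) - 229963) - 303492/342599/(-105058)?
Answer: 151746/17996382871 + 9*I*√2111 ≈ 8.432e-6 + 413.51*I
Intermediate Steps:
√(((-18626 + 29618) + 47980) - 229963) - 303492/342599/(-105058) = √((10992 + 47980) - 229963) - 303492*1/342599*(-1/105058) = √(58972 - 229963) - 303492/342599*(-1/105058) = √(-170991) + 151746/17996382871 = 9*I*√2111 + 151746/17996382871 = 151746/17996382871 + 9*I*√2111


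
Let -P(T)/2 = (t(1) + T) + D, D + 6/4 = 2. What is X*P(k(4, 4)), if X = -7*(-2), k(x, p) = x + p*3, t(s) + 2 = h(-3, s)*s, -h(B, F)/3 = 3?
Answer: -154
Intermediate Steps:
h(B, F) = -9 (h(B, F) = -3*3 = -9)
D = 1/2 (D = -3/2 + 2 = 1/2 ≈ 0.50000)
t(s) = -2 - 9*s
k(x, p) = x + 3*p
X = 14
P(T) = 21 - 2*T (P(T) = -2*(((-2 - 9*1) + T) + 1/2) = -2*(((-2 - 9) + T) + 1/2) = -2*((-11 + T) + 1/2) = -2*(-21/2 + T) = 21 - 2*T)
X*P(k(4, 4)) = 14*(21 - 2*(4 + 3*4)) = 14*(21 - 2*(4 + 12)) = 14*(21 - 2*16) = 14*(21 - 32) = 14*(-11) = -154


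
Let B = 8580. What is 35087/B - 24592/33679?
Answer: 74668901/22228140 ≈ 3.3592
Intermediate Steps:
35087/B - 24592/33679 = 35087/8580 - 24592/33679 = 35087*(1/8580) - 24592*1/33679 = 2699/660 - 24592/33679 = 74668901/22228140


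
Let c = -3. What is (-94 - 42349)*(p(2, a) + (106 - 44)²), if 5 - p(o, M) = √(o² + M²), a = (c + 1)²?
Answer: -163363107 + 84886*√5 ≈ -1.6317e+8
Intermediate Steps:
a = 4 (a = (-3 + 1)² = (-2)² = 4)
p(o, M) = 5 - √(M² + o²) (p(o, M) = 5 - √(o² + M²) = 5 - √(M² + o²))
(-94 - 42349)*(p(2, a) + (106 - 44)²) = (-94 - 42349)*((5 - √(4² + 2²)) + (106 - 44)²) = -42443*((5 - √(16 + 4)) + 62²) = -42443*((5 - √20) + 3844) = -42443*((5 - 2*√5) + 3844) = -42443*(3849 - 2*√5) = -163363107 + 84886*√5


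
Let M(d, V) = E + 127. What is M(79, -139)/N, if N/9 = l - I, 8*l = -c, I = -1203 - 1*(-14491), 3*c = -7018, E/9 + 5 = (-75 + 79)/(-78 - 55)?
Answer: -43480/62222853 ≈ -0.00069878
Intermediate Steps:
E = -6021/133 (E = -45 + 9*((-75 + 79)/(-78 - 55)) = -45 + 9*(4/(-133)) = -45 + 9*(4*(-1/133)) = -45 + 9*(-4/133) = -45 - 36/133 = -6021/133 ≈ -45.271)
c = -7018/3 (c = (1/3)*(-7018) = -7018/3 ≈ -2339.3)
I = 13288 (I = -1203 + 14491 = 13288)
M(d, V) = 10870/133 (M(d, V) = -6021/133 + 127 = 10870/133)
l = 3509/12 (l = (-1*(-7018/3))/8 = (1/8)*(7018/3) = 3509/12 ≈ 292.42)
N = -467841/4 (N = 9*(3509/12 - 1*13288) = 9*(3509/12 - 13288) = 9*(-155947/12) = -467841/4 ≈ -1.1696e+5)
M(79, -139)/N = 10870/(133*(-467841/4)) = (10870/133)*(-4/467841) = -43480/62222853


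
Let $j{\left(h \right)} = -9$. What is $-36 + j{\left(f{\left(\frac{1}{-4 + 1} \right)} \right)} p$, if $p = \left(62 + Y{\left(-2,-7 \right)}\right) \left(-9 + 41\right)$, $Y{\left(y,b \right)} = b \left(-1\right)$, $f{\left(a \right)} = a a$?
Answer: $-19908$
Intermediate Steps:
$f{\left(a \right)} = a^{2}$
$Y{\left(y,b \right)} = - b$
$p = 2208$ ($p = \left(62 - -7\right) \left(-9 + 41\right) = \left(62 + 7\right) 32 = 69 \cdot 32 = 2208$)
$-36 + j{\left(f{\left(\frac{1}{-4 + 1} \right)} \right)} p = -36 - 19872 = -19908$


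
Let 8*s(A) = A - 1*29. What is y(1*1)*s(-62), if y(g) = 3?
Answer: -273/8 ≈ -34.125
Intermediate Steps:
s(A) = -29/8 + A/8 (s(A) = (A - 1*29)/8 = (A - 29)/8 = (-29 + A)/8 = -29/8 + A/8)
y(1*1)*s(-62) = 3*(-29/8 + (1/8)*(-62)) = 3*(-29/8 - 31/4) = 3*(-91/8) = -273/8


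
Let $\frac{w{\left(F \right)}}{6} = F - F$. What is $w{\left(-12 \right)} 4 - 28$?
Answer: $-28$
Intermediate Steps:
$w{\left(F \right)} = 0$ ($w{\left(F \right)} = 6 \left(F - F\right) = 6 \cdot 0 = 0$)
$w{\left(-12 \right)} 4 - 28 = 0 \cdot 4 - 28 = 0 - 28 = -28$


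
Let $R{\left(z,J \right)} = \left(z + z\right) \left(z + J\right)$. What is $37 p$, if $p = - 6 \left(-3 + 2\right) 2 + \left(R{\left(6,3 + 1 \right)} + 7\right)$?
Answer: $5143$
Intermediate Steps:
$R{\left(z,J \right)} = 2 z \left(J + z\right)$
$p = 139$ ($p = - 6 \left(-3 + 2\right) 2 + \left(2 \cdot 6 \left(\left(3 + 1\right) + 6\right) + 7\right) = - 6 \left(\left(-1\right) 2\right) + \left(2 \cdot 6 \left(4 + 6\right) + 7\right) = \left(-6\right) \left(-2\right) + \left(2 \cdot 6 \cdot 10 + 7\right) = 12 + \left(120 + 7\right) = 12 + 127 = 139$)
$37 p = 37 \cdot 139 = 5143$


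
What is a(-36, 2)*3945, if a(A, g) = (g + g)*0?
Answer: 0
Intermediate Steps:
a(A, g) = 0 (a(A, g) = (2*g)*0 = 0)
a(-36, 2)*3945 = 0*3945 = 0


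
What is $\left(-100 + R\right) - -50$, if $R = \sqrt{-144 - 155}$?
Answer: $-50 + i \sqrt{299} \approx -50.0 + 17.292 i$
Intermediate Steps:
$R = i \sqrt{299}$ ($R = \sqrt{-299} = i \sqrt{299} \approx 17.292 i$)
$\left(-100 + R\right) - -50 = \left(-100 + i \sqrt{299}\right) - -50 = \left(-100 + i \sqrt{299}\right) + 50 = -50 + i \sqrt{299}$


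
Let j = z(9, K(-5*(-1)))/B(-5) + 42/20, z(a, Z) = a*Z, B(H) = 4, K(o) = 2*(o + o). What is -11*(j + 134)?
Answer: -19921/10 ≈ -1992.1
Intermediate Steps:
K(o) = 4*o (K(o) = 2*(2*o) = 4*o)
z(a, Z) = Z*a
j = 471/10 (j = ((4*(-5*(-1)))*9)/4 + 42/20 = ((4*5)*9)*(¼) + 42*(1/20) = (20*9)*(¼) + 21/10 = 180*(¼) + 21/10 = 45 + 21/10 = 471/10 ≈ 47.100)
-11*(j + 134) = -11*(471/10 + 134) = -11*1811/10 = -19921/10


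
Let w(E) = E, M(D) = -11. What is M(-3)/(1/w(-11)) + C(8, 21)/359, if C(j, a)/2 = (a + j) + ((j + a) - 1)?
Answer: 43553/359 ≈ 121.32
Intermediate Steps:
C(j, a) = -2 + 4*a + 4*j (C(j, a) = 2*((a + j) + ((j + a) - 1)) = 2*((a + j) + ((a + j) - 1)) = 2*((a + j) + (-1 + a + j)) = 2*(-1 + 2*a + 2*j) = -2 + 4*a + 4*j)
M(-3)/(1/w(-11)) + C(8, 21)/359 = -11/(1/(-11)) + (-2 + 4*21 + 4*8)/359 = -11/(-1/11) + (-2 + 84 + 32)*(1/359) = -11*(-11) + 114*(1/359) = 121 + 114/359 = 43553/359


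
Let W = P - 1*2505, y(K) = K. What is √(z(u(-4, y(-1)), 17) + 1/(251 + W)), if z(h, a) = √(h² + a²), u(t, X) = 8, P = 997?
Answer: √(-1257 + 1580049*√353)/1257 ≈ 4.3345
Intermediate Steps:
z(h, a) = √(a² + h²)
W = -1508 (W = 997 - 1*2505 = 997 - 2505 = -1508)
√(z(u(-4, y(-1)), 17) + 1/(251 + W)) = √(√(17² + 8²) + 1/(251 - 1508)) = √(√(289 + 64) + 1/(-1257)) = √(√353 - 1/1257) = √(-1/1257 + √353)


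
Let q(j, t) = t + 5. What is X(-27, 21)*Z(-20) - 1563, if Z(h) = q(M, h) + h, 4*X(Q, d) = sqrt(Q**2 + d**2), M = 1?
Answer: -1563 - 105*sqrt(130)/4 ≈ -1862.3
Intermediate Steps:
q(j, t) = 5 + t
X(Q, d) = sqrt(Q**2 + d**2)/4
Z(h) = 5 + 2*h (Z(h) = (5 + h) + h = 5 + 2*h)
X(-27, 21)*Z(-20) - 1563 = (sqrt((-27)**2 + 21**2)/4)*(5 + 2*(-20)) - 1563 = (sqrt(729 + 441)/4)*(5 - 40) - 1563 = (sqrt(1170)/4)*(-35) - 1563 = ((3*sqrt(130))/4)*(-35) - 1563 = (3*sqrt(130)/4)*(-35) - 1563 = -105*sqrt(130)/4 - 1563 = -1563 - 105*sqrt(130)/4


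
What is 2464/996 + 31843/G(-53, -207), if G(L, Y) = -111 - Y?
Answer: 2662681/7968 ≈ 334.17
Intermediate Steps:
2464/996 + 31843/G(-53, -207) = 2464/996 + 31843/(-111 - 1*(-207)) = 2464*(1/996) + 31843/(-111 + 207) = 616/249 + 31843/96 = 2662681/7968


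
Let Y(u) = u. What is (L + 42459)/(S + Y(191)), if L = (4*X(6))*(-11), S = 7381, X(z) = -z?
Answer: 14241/2524 ≈ 5.6422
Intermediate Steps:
L = 264 (L = (4*(-1*6))*(-11) = (4*(-6))*(-11) = -24*(-11) = 264)
(L + 42459)/(S + Y(191)) = (264 + 42459)/(7381 + 191) = 42723/7572 = 42723*(1/7572) = 14241/2524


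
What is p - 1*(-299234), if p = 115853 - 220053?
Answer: 195034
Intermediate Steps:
p = -104200
p - 1*(-299234) = -104200 - 1*(-299234) = -104200 + 299234 = 195034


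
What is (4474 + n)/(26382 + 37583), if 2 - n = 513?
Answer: 3963/63965 ≈ 0.061956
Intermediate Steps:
n = -511 (n = 2 - 1*513 = 2 - 513 = -511)
(4474 + n)/(26382 + 37583) = (4474 - 511)/(26382 + 37583) = 3963/63965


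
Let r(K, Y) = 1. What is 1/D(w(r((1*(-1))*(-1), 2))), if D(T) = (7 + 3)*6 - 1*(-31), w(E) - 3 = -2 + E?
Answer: 1/91 ≈ 0.010989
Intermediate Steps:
w(E) = 1 + E (w(E) = 3 + (-2 + E) = 1 + E)
D(T) = 91 (D(T) = 10*6 + 31 = 60 + 31 = 91)
1/D(w(r((1*(-1))*(-1), 2))) = 1/91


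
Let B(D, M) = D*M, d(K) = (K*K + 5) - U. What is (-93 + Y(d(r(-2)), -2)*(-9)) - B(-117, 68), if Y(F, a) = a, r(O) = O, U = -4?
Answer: 7881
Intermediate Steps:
d(K) = 9 + K² (d(K) = (K*K + 5) - 1*(-4) = (K² + 5) + 4 = (5 + K²) + 4 = 9 + K²)
(-93 + Y(d(r(-2)), -2)*(-9)) - B(-117, 68) = (-93 - 2*(-9)) - (-117)*68 = (-93 + 18) - 1*(-7956) = -75 + 7956 = 7881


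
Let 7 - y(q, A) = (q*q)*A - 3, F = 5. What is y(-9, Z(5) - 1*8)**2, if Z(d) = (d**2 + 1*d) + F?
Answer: 4739329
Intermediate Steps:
Z(d) = 5 + d + d**2 (Z(d) = (d**2 + 1*d) + 5 = (d**2 + d) + 5 = (d + d**2) + 5 = 5 + d + d**2)
y(q, A) = 10 - A*q**2 (y(q, A) = 7 - ((q*q)*A - 3) = 7 - (q**2*A - 3) = 7 - (A*q**2 - 3) = 7 - (-3 + A*q**2) = 7 + (3 - A*q**2) = 10 - A*q**2)
y(-9, Z(5) - 1*8)**2 = (10 - 1*((5 + 5 + 5**2) - 1*8)*(-9)**2)**2 = (10 - 1*((5 + 5 + 25) - 8)*81)**2 = (10 - 1*(35 - 8)*81)**2 = (10 - 1*27*81)**2 = (10 - 2187)**2 = (-2177)**2 = 4739329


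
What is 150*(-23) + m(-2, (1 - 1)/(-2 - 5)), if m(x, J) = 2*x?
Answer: -3454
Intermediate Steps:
150*(-23) + m(-2, (1 - 1)/(-2 - 5)) = 150*(-23) + 2*(-2) = -3450 - 4 = -3454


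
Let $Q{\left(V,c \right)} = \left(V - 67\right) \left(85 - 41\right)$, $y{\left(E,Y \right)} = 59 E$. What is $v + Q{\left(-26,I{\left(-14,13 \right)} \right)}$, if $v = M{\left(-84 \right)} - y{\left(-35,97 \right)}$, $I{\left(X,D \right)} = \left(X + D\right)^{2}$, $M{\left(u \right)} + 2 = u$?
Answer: $-2113$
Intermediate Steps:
$M{\left(u \right)} = -2 + u$
$I{\left(X,D \right)} = \left(D + X\right)^{2}$
$Q{\left(V,c \right)} = -2948 + 44 V$ ($Q{\left(V,c \right)} = \left(-67 + V\right) 44 = -2948 + 44 V$)
$v = 1979$ ($v = \left(-2 - 84\right) - 59 \left(-35\right) = -86 - -2065 = -86 + 2065 = 1979$)
$v + Q{\left(-26,I{\left(-14,13 \right)} \right)} = 1979 + \left(-2948 + 44 \left(-26\right)\right) = 1979 - 4092 = -2113$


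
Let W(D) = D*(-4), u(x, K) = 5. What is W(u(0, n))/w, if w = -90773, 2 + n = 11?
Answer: 20/90773 ≈ 0.00022033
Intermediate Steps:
n = 9 (n = -2 + 11 = 9)
W(D) = -4*D
W(u(0, n))/w = -4*5/(-90773) = -20*(-1/90773) = 20/90773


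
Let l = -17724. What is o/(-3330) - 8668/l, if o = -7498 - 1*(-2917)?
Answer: 3057169/1639470 ≈ 1.8647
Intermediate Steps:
o = -4581 (o = -7498 + 2917 = -4581)
o/(-3330) - 8668/l = -4581/(-3330) - 8668/(-17724) = -4581*(-1/3330) - 8668*(-1/17724) = 509/370 + 2167/4431 = 3057169/1639470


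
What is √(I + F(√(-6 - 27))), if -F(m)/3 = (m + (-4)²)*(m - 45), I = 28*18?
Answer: √(2763 + 87*I*√33) ≈ 52.777 + 4.7348*I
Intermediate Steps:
I = 504
F(m) = -3*(-45 + m)*(16 + m) (F(m) = -3*(m + (-4)²)*(m - 45) = -3*(m + 16)*(-45 + m) = -3*(16 + m)*(-45 + m) = -3*(-45 + m)*(16 + m))
√(I + F(√(-6 - 27))) = √(504 + (2160 - 3*(√(-6 - 27))² + 87*√(-6 - 27))) = √(504 + (2160 - 3*(√(-33))² + 87*√(-33))) = √(504 + (2160 - 3*(I*√33)² + 87*(I*√33))) = √(504 + (2160 - 3*(-33) + 87*I*√33)) = √(504 + (2160 + 99 + 87*I*√33)) = √(504 + (2259 + 87*I*√33)) = √(2763 + 87*I*√33)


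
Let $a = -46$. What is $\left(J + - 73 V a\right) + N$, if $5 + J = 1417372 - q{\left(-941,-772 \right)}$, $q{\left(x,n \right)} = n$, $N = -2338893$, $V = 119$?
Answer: $-521152$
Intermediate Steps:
$J = 1418139$ ($J = -5 + \left(1417372 - -772\right) = -5 + \left(1417372 + 772\right) = -5 + 1418144 = 1418139$)
$\left(J + - 73 V a\right) + N = \left(1418139 + \left(-73\right) 119 \left(-46\right)\right) - 2338893 = \left(1418139 - -399602\right) - 2338893 = \left(1418139 + 399602\right) - 2338893 = 1817741 - 2338893 = -521152$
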